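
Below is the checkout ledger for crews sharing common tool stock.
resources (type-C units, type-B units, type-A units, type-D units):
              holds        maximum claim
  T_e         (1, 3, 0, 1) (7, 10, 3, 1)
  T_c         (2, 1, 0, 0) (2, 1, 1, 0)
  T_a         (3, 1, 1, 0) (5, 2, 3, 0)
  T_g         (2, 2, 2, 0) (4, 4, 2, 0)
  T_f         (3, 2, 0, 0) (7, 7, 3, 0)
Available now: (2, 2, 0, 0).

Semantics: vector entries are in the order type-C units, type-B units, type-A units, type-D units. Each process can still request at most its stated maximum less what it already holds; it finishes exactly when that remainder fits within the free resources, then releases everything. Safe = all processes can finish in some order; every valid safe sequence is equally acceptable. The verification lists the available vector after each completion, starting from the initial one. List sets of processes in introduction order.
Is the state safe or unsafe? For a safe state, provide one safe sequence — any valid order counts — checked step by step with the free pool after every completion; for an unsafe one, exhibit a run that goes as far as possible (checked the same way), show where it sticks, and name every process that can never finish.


The state is SAFE; one workable sequence: T_g, T_a, T_f, T_c, T_e.
Key observation: the first exact fit in this order is T_g — it needs (2, 2, 0, 0) with (2, 2, 0, 0) free, meeting a requested resource to the last unit.
Step-by-step check:
  pool = (2, 2, 0, 0)
  run T_g (needs (2, 2, 0, 0), free (2, 2, 0, 0)); after release of (2, 2, 2, 0) the pool is (4, 4, 2, 0)
  run T_a (needs (2, 1, 2, 0), free (4, 4, 2, 0)); after release of (3, 1, 1, 0) the pool is (7, 5, 3, 0)
  run T_f (needs (4, 5, 3, 0), free (7, 5, 3, 0)); after release of (3, 2, 0, 0) the pool is (10, 7, 3, 0)
  run T_c (needs (0, 0, 1, 0), free (10, 7, 3, 0)); after release of (2, 1, 0, 0) the pool is (12, 8, 3, 0)
  run T_e (needs (6, 7, 3, 0), free (12, 8, 3, 0)); after release of (1, 3, 0, 1) the pool is (13, 11, 3, 1)


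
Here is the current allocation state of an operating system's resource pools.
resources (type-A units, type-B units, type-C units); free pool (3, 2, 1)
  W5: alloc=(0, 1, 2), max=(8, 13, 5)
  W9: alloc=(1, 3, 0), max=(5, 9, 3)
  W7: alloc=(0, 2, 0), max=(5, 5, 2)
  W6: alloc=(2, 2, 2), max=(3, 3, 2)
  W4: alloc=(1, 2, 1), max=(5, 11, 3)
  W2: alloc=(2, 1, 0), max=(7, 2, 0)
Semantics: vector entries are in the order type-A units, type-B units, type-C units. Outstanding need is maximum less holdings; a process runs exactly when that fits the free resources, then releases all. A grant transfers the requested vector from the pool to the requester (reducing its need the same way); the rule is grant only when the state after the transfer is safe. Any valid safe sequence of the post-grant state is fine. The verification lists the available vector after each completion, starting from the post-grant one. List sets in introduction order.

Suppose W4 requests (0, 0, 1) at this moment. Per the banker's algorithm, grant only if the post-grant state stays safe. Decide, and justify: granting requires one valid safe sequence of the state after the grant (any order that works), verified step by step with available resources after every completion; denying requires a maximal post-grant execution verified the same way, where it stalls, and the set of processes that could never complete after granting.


DENY. Granting would leave the state unsafe.
Key observation: after W6, W2, W7 the pool peaks at (7, 7, 2), and each blocked process is short somewhere: W5 on type-A units, type-B units, type-C units; W9 on type-C units; W4 on type-B units.
On the post-grant state, W6, W2, W7 is a maximal run — nothing extends it. Check, step by step:
  pool = (3, 2, 0)
  run W6 (needs (1, 1, 0), free (3, 2, 0)); after release of (2, 2, 2) the pool is (5, 4, 2)
  run W2 (needs (5, 1, 0), free (5, 4, 2)); after release of (2, 1, 0) the pool is (7, 5, 2)
  run W7 (needs (5, 3, 2), free (7, 5, 2)); after release of (0, 2, 0) the pool is (7, 7, 2)
  blocked: W5 wants (8, 12, 3), pool (7, 7, 2) — not enough type-A units, type-B units and type-C units
  blocked: W9 wants (4, 6, 3), pool (7, 7, 2) — not enough type-C units
  blocked: W4 wants (4, 9, 1), pool (7, 7, 2) — not enough type-B units
Processes that could never finish after the grant: W5, W9 and W4.


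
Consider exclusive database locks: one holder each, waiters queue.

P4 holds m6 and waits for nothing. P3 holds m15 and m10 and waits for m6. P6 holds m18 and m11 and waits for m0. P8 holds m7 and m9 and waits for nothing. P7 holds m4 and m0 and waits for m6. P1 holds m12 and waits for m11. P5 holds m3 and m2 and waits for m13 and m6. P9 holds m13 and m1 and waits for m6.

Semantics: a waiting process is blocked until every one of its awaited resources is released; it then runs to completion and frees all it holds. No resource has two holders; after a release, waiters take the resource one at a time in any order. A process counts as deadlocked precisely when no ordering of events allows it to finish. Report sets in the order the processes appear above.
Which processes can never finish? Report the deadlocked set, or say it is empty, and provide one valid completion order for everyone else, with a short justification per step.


No process is deadlocked.
Key observation: although several processes wait, no cycle exists — each chain bottoms out at a free runner.
One completion order for the rest: P4, P8, P9, P7, P6, P3, P5, P1.
Check, step by step:
  P4: no waits; runs immediately, freeing m6
  P8: no waits; runs immediately, freeing m7 and m9
  run P9 (all its waits — m6 — are resolved); releases m13 and m1
  run P7 (all its waits — m6 — are resolved); releases m4 and m0
  run P6 (all its waits — m0 — are resolved); releases m18 and m11
  run P3 (all its waits — m6 — are resolved); releases m15 and m10
  run P5 (all its waits — m13 and m6 — are resolved); releases m3 and m2
  run P1 (all its waits — m11 — are resolved); releases m12


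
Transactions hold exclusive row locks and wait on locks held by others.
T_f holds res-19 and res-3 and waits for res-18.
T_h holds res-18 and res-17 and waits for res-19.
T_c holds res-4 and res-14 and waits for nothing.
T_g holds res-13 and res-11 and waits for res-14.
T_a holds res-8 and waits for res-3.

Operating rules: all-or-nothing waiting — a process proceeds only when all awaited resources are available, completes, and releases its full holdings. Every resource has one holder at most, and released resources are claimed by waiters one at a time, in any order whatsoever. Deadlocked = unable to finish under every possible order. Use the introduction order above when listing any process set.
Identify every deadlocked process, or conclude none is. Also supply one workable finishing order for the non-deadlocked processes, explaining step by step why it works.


Deadlocked: T_f, T_h and T_a.
Key observation: the wait chain closes on itself along T_f -> T_h -> T_f; T_a waits into the deadlock from upstream.
One completion order for the rest: T_c, T_g.
Check, step by step:
  T_c: no waits; runs immediately, freeing res-4 and res-14
  T_g: everything it awaited (res-14) is free; runs, freeing res-13 and res-11


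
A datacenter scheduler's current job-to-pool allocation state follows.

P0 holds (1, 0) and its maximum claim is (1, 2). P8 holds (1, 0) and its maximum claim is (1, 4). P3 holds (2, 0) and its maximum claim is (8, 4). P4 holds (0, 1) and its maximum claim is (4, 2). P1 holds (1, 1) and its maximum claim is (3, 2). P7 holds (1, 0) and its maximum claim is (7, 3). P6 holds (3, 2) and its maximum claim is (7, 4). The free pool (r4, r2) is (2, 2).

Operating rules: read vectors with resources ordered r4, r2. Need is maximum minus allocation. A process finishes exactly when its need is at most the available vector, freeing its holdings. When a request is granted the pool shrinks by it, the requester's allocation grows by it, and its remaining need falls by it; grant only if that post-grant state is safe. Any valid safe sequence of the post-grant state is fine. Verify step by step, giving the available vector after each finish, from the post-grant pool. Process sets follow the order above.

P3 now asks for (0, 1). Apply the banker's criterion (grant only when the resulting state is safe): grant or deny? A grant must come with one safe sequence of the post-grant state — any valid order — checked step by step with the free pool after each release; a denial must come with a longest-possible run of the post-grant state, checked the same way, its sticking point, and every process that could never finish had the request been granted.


GRANT — the state after the grant stays safe, e.g. via P1, P0, P6, P4, P7, P8, P3.
Key observation: granting shrinks the pool to (2, 1), yet P1 still fits and the chain goes through.
Check on the post-grant state, step by step:
  pool = (2, 1)
  P1 needs (2, 1) <= (2, 1) -> finishes; pool += (1, 1) = (3, 2)
  P0 needs (0, 2) <= (3, 2) -> finishes; pool += (1, 0) = (4, 2)
  P6 needs (4, 2) <= (4, 2) -> finishes; pool += (3, 2) = (7, 4)
  P4 needs (4, 1) <= (7, 4) -> finishes; pool += (0, 1) = (7, 5)
  P7 needs (6, 3) <= (7, 5) -> finishes; pool += (1, 0) = (8, 5)
  P8 needs (0, 4) <= (8, 5) -> finishes; pool += (1, 0) = (9, 5)
  P3 needs (6, 3) <= (9, 5) -> finishes; pool += (2, 1) = (11, 6)


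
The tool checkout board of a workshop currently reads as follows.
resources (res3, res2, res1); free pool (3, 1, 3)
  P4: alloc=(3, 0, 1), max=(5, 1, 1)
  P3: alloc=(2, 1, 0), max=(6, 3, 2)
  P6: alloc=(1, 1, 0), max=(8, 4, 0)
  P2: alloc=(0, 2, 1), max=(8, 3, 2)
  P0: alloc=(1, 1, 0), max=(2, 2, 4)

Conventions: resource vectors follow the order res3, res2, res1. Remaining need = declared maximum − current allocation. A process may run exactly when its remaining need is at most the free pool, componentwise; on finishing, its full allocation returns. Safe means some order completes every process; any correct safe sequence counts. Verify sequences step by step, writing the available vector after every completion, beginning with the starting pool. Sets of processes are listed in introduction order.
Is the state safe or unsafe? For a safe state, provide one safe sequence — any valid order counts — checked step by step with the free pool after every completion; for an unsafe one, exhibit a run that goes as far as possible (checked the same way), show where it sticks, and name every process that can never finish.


The state is SAFE; one workable sequence: P4, P0, P3, P6, P2.
Key observation: P4 is the earliest step where a requested resource binds exactly: need (2, 1, 0), pool (3, 1, 3) at its turn.
Verifying each step:
  pool = (3, 1, 3)
  run P4 (needs (2, 1, 0), free (3, 1, 3)); after release of (3, 0, 1) the pool is (6, 1, 4)
  run P0 (needs (1, 1, 4), free (6, 1, 4)); after release of (1, 1, 0) the pool is (7, 2, 4)
  run P3 (needs (4, 2, 2), free (7, 2, 4)); after release of (2, 1, 0) the pool is (9, 3, 4)
  run P6 (needs (7, 3, 0), free (9, 3, 4)); after release of (1, 1, 0) the pool is (10, 4, 4)
  run P2 (needs (8, 1, 1), free (10, 4, 4)); after release of (0, 2, 1) the pool is (10, 6, 5)


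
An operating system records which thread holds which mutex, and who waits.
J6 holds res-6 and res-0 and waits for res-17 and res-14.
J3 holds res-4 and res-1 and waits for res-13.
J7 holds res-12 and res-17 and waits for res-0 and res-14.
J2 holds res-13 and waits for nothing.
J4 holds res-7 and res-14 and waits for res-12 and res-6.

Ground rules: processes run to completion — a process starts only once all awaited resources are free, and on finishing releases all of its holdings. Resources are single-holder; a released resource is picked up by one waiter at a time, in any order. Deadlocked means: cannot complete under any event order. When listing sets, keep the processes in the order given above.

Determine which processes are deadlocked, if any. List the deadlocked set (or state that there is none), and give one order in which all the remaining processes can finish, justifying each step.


Deadlocked set: J6, J7 and J4.
Key observation: J6 -> J7 -> J6 is a circular wait — nothing in it can go first; J4 is caught in further circular waits.
The rest can finish in the order J2, J3.
Step-by-step check:
  J2 waits on nothing -> runs at once and releases res-13
  run J3 (all its waits — res-13 — are resolved); releases res-4 and res-1


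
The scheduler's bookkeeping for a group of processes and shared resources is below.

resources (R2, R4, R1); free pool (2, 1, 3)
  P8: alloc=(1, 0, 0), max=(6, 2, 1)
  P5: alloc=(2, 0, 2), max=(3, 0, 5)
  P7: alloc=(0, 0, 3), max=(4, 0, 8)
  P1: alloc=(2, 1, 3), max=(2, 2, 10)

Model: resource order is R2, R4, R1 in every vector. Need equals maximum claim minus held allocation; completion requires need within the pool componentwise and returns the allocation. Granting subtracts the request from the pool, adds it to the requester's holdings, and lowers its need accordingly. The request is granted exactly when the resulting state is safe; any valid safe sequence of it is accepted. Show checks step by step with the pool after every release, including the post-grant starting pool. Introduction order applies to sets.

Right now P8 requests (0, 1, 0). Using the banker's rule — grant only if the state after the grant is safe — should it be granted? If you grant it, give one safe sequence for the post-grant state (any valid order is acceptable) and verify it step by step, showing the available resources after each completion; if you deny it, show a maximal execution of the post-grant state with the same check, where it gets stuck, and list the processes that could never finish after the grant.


DENY: after the grant no complete ordering would exist.
Key observation: after P5, P7 complete, (4, 0, 8) is the best the pool ever gets, yet each leftover process wants more R4.
Pretend the grant happened; the run P5, P7 goes as far as possible. Walking it through:
  pool = (2, 0, 3)
  P5: need (1, 0, 3) fits (2, 0, 3); releases (2, 0, 2), pool now (4, 0, 5)
  P7: need (4, 0, 5) fits (4, 0, 5); releases (0, 0, 3), pool now (4, 0, 8)
  blocked: P8 wants (5, 1, 1), pool (4, 0, 8) — not enough R2 and R4
  blocked: P1 wants (0, 1, 7), pool (4, 0, 8) — not enough R4
Post-grant, the permanently blocked set is P8 and P1.


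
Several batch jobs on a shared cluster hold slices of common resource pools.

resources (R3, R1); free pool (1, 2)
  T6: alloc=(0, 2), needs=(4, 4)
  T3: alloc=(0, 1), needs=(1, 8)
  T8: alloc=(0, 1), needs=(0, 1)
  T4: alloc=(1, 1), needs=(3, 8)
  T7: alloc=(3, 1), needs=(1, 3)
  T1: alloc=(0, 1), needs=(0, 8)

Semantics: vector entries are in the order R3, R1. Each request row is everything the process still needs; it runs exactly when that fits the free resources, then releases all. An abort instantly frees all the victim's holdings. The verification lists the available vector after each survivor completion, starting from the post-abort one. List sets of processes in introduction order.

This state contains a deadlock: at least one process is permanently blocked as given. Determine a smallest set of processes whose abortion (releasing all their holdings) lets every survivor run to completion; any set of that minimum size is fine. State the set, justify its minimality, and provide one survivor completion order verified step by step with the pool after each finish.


Abort T4 and T1.
Key observation: T3 had no path to completion before; after the abort of T4 and T1 ((1, 2) returned), step 4 is where it fits.
Minimality, checking each single-abort alternative: T6 alone leaves T3 blocked (short on R1); T3 alone leaves T4 blocked (short on R1); T8 alone leaves T3 blocked (short on R1); T4 alone leaves T3 blocked (short on R1); T7 alone leaves T3 blocked (short on R1); T1 alone leaves T3 blocked (short on R1).
The survivors complete as T8, T7, T6, T3. Step-by-step check (starting from the post-abort pool):
  pool = (2, 4)
  run T8 (needs (0, 1), free (2, 4)); after release of (0, 1) the pool is (2, 5)
  run T7 (needs (1, 3), free (2, 5)); after release of (3, 1) the pool is (5, 6)
  run T6 (needs (4, 4), free (5, 6)); after release of (0, 2) the pool is (5, 8)
  run T3 (needs (1, 8), free (5, 8)); after release of (0, 1) the pool is (5, 9)


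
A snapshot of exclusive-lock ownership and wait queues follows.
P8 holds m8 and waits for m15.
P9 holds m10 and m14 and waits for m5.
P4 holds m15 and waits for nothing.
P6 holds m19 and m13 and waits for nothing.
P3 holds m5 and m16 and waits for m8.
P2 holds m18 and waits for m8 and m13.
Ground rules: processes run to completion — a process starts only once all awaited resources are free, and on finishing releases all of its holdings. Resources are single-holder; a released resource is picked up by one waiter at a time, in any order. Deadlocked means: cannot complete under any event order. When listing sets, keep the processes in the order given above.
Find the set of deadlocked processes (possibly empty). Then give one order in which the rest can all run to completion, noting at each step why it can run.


No process is deadlocked.
Key observation: every chain of waits terminates; starting from the processes that wait on nothing, all the rest unlock in turn.
One completion order for the rest: P4, P8, P6, P3, P2, P9.
Walking it through:
  P4: no waits; runs immediately, freeing m15
  run P8 (all its waits — m15 — are resolved); releases m8
  P6: no waits; runs immediately, freeing m19 and m13
  run P3 (all its waits — m8 — are resolved); releases m5 and m16
  run P2 (all its waits — m8 and m13 — are resolved); releases m18
  run P9 (all its waits — m5 — are resolved); releases m10 and m14


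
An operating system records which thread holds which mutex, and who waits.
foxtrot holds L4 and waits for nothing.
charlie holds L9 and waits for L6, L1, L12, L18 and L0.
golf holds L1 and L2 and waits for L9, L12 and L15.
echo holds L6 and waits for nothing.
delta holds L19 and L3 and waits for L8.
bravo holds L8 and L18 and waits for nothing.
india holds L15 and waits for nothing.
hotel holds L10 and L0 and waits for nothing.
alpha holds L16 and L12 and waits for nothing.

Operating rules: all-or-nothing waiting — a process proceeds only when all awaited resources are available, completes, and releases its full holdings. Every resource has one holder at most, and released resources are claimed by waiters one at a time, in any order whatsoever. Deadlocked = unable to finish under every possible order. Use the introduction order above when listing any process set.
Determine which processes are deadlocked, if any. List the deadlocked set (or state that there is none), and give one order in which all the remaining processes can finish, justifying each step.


Deadlocked set: charlie and golf.
Key observation: the waits loop around charlie -> golf -> charlie with no way out; no other process is dragged down with it.
One completion order for the rest: foxtrot, bravo, india, echo, delta, hotel, alpha.
Verifying each step:
  foxtrot waits on nothing -> runs at once and releases L4
  bravo waits on nothing -> runs at once and releases L8 and L18
  india waits on nothing -> runs at once and releases L15
  echo waits on nothing -> runs at once and releases L6
  delta: everything it awaited (L8) is free; runs, freeing L19 and L3
  hotel waits on nothing -> runs at once and releases L10 and L0
  alpha waits on nothing -> runs at once and releases L16 and L12


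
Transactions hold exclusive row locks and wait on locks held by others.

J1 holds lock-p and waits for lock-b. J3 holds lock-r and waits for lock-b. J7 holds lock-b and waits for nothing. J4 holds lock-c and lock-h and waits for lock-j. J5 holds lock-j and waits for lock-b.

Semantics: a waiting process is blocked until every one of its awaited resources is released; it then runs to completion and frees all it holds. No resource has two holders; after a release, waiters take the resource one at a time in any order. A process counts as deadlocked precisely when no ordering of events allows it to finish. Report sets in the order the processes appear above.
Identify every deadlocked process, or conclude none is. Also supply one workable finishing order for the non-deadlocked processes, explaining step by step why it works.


The deadlocked set is empty.
Key observation: the wait relation is loop-free; peeling off processes with no waits unwinds the whole state.
One completion order for the rest: J7, J1, J5, J3, J4.
Walking it through:
  J7: no waits; runs immediately, freeing lock-b
  J1 waits on lock-b — all released -> runs and releases lock-p
  J5 waits on lock-b — all released -> runs and releases lock-j
  J3 waits on lock-b — all released -> runs and releases lock-r
  J4 waits on lock-j — all released -> runs and releases lock-c and lock-h


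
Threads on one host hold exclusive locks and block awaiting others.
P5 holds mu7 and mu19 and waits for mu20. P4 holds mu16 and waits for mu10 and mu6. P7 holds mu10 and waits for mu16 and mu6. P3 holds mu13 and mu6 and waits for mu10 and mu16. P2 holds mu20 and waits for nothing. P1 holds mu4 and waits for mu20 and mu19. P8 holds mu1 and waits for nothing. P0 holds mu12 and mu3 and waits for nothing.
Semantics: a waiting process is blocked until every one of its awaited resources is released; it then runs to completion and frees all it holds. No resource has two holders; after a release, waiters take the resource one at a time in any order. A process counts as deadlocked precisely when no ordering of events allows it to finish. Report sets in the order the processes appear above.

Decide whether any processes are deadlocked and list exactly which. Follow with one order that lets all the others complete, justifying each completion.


The deadlocked set is P4, P7 and P3.
Key observation: along P4 -> P7 -> P4, each member waits on what the next one holds — a deadlock; P3 is caught in further circular waits.
A valid finishing order for the others: P2, P5, P8, P1, P0.
Walking it through:
  P2: no waits; runs immediately, freeing mu20
  P5 waits on mu20 — all released -> runs and releases mu7 and mu19
  P8: no waits; runs immediately, freeing mu1
  P1 waits on mu20 and mu19 — all released -> runs and releases mu4
  P0: no waits; runs immediately, freeing mu12 and mu3


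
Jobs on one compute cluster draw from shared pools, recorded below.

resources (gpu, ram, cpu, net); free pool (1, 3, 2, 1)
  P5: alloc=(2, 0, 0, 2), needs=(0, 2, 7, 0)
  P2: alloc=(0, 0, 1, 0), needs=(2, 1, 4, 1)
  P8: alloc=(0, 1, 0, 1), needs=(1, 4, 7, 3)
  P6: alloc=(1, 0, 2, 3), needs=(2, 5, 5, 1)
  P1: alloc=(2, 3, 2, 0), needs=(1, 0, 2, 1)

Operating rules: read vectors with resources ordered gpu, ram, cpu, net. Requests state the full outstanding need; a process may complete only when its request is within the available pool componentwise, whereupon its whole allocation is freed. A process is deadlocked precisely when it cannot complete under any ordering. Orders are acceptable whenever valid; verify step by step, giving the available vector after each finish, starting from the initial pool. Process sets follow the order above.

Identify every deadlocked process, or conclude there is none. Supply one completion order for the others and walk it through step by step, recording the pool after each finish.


The deadlocked set is empty.
Key observation: P1 fits the free pool immediately, and its release cascades until everyone finishes.
The rest can finish in the order P1, P2, P6, P5, P8. Step-by-step check:
  pool = (1, 3, 2, 1)
  run P1 (needs (1, 0, 2, 1), free (1, 3, 2, 1)); after release of (2, 3, 2, 0) the pool is (3, 6, 4, 1)
  run P2 (needs (2, 1, 4, 1), free (3, 6, 4, 1)); after release of (0, 0, 1, 0) the pool is (3, 6, 5, 1)
  run P6 (needs (2, 5, 5, 1), free (3, 6, 5, 1)); after release of (1, 0, 2, 3) the pool is (4, 6, 7, 4)
  run P5 (needs (0, 2, 7, 0), free (4, 6, 7, 4)); after release of (2, 0, 0, 2) the pool is (6, 6, 7, 6)
  run P8 (needs (1, 4, 7, 3), free (6, 6, 7, 6)); after release of (0, 1, 0, 1) the pool is (6, 7, 7, 7)


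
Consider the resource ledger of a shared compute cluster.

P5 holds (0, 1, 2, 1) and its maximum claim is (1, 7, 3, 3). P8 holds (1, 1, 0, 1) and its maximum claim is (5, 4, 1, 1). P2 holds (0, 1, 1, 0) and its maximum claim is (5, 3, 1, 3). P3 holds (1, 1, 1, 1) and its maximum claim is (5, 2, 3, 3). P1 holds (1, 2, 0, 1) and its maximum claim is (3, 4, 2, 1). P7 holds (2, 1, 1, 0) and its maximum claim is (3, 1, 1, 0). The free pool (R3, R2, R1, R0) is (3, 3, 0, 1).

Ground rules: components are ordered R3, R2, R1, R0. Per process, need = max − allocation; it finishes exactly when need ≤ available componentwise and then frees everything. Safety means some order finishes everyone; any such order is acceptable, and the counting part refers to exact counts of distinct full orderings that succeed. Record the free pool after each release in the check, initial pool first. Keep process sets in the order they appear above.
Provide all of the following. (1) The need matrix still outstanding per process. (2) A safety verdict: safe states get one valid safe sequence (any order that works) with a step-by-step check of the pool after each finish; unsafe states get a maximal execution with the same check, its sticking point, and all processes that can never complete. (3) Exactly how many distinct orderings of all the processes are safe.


(1) Remaining need (order R3, R2, R1, R0):
  P5: (1, 6, 1, 2)
  P8: (4, 3, 1, 0)
  P2: (5, 2, 0, 3)
  P3: (4, 1, 2, 2)
  P1: (2, 2, 2, 0)
  P7: (1, 0, 0, 0)
(2) The state is UNSAFE.
Key observation: after P7, P8 the pool peaks at (6, 5, 1, 2), and each blocked process is short somewhere: P5 on R2; P2 on R0; P3 on R1; P1 on R1.
A maximal execution: P7, P8 — then nothing else fits. Step-by-step check:
  pool = (3, 3, 0, 1)
  P7 needs (1, 0, 0, 0) <= (3, 3, 0, 1) -> finishes; pool += (2, 1, 1, 0) = (5, 4, 1, 1)
  P8 needs (4, 3, 1, 0) <= (5, 4, 1, 1) -> finishes; pool += (1, 1, 0, 1) = (6, 5, 1, 2)
  blocked: P5 wants (1, 6, 1, 2), pool (6, 5, 1, 2) — not enough R2
  blocked: P2 wants (5, 2, 0, 3), pool (6, 5, 1, 2) — not enough R0
  blocked: P3 wants (4, 1, 2, 2), pool (6, 5, 1, 2) — not enough R1
  blocked: P1 wants (2, 2, 2, 0), pool (6, 5, 1, 2) — not enough R1
Never able to finish: P5, P2, P3 and P1.
(3) Exactly 0 of the possible complete orderings are safe sequences.


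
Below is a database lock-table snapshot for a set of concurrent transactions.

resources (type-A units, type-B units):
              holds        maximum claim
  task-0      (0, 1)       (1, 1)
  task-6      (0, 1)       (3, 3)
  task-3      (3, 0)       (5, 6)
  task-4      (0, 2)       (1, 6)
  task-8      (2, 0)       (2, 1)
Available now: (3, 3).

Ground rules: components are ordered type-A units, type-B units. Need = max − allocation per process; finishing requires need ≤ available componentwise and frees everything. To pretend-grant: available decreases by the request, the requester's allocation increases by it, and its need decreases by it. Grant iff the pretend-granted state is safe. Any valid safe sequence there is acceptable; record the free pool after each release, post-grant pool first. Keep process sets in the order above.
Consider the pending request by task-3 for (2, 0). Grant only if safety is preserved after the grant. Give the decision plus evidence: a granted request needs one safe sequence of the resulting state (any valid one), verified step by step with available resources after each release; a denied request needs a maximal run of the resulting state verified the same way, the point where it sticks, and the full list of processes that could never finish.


GRANT. The post-grant state is safe; one safe sequence: task-8, task-6, task-4, task-3, task-0.
Key observation: the transfer keeps a workable pool ((1, 3)); task-8 starts the safe sequence.
Verifying the post-grant state step by step:
  pool = (1, 3)
  task-8 needs (0, 1) <= (1, 3) -> finishes; pool += (2, 0) = (3, 3)
  task-6 needs (3, 2) <= (3, 3) -> finishes; pool += (0, 1) = (3, 4)
  task-4 needs (1, 4) <= (3, 4) -> finishes; pool += (0, 2) = (3, 6)
  task-3 needs (0, 6) <= (3, 6) -> finishes; pool += (5, 0) = (8, 6)
  task-0 needs (1, 0) <= (8, 6) -> finishes; pool += (0, 1) = (8, 7)


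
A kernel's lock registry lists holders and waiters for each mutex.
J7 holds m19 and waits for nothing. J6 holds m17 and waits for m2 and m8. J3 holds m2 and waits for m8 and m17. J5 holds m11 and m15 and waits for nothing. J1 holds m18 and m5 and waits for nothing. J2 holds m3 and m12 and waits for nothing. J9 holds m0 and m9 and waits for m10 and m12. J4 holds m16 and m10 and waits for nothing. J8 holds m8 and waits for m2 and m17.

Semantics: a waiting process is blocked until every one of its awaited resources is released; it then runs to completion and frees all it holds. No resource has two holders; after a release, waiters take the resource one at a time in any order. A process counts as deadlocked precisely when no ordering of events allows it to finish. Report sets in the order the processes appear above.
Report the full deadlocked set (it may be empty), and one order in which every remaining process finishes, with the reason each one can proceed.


Deadlocked: J6, J3 and J8.
Key observation: the knot is the closed ring of waits J6 -> J3 -> J6; J8 is caught in further circular waits.
One completion order for the rest: J1, J2, J4, J9, J5, J7.
Step-by-step check:
  J1: no waits; runs immediately, freeing m18 and m5
  J2: no waits; runs immediately, freeing m3 and m12
  J4: no waits; runs immediately, freeing m16 and m10
  J9 waits on m10 and m12 — all released -> runs and releases m0 and m9
  J5: no waits; runs immediately, freeing m11 and m15
  J7: no waits; runs immediately, freeing m19


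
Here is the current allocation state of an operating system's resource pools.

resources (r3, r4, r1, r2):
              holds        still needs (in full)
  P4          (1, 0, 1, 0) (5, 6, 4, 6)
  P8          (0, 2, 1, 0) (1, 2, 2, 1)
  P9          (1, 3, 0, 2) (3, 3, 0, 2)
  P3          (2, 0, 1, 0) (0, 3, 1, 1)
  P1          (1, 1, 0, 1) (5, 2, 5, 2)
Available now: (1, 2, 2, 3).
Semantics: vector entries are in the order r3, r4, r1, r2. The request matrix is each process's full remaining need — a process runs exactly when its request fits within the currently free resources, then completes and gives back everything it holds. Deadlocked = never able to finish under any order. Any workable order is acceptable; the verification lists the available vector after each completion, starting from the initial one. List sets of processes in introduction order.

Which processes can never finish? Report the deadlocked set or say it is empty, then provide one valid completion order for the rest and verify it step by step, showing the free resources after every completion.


Deadlocked set: P4 and P1.
Key observation: r3 is the bottleneck — with P8, P3, P9 done the pool holds (4, 7, 4, 5), short of every remaining need.
The rest can finish in the order P8, P3, P9. Walking it through:
  pool = (1, 2, 2, 3)
  P8 needs (1, 2, 2, 1) <= (1, 2, 2, 3) -> finishes; pool += (0, 2, 1, 0) = (1, 4, 3, 3)
  P3 needs (0, 3, 1, 1) <= (1, 4, 3, 3) -> finishes; pool += (2, 0, 1, 0) = (3, 4, 4, 3)
  P9 needs (3, 3, 0, 2) <= (3, 4, 4, 3) -> finishes; pool += (1, 3, 0, 2) = (4, 7, 4, 5)
The stuck group stays short no matter what:
  blocked: P4 wants (5, 6, 4, 6), pool (4, 7, 4, 5) — not enough r3 and r2
  blocked: P1 wants (5, 2, 5, 2), pool (4, 7, 4, 5) — not enough r3 and r1


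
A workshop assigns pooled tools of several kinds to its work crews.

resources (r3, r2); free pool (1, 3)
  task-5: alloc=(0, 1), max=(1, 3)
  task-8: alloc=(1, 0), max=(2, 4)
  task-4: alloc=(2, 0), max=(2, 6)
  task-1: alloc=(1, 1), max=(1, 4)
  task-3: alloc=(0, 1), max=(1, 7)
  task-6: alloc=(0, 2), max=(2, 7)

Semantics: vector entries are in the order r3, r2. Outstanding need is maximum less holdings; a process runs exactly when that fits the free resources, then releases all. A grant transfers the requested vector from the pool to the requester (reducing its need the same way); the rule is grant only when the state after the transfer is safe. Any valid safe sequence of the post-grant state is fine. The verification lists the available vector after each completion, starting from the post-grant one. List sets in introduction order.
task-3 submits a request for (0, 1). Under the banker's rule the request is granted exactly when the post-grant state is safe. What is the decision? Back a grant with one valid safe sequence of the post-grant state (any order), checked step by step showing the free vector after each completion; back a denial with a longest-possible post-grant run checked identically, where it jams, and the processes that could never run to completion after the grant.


DENY. Granting would leave the state unsafe.
Key observation: the wall is r2: completing task-5, task-1, task-8 brings the pool only to (3, 4), and all the rest need more.
After a pretend grant, a maximal execution: task-5, task-1, task-8 — then nothing else fits. Check, step by step:
  pool = (1, 2)
  run task-5 (needs (1, 2), free (1, 2)); after release of (0, 1) the pool is (1, 3)
  run task-1 (needs (0, 3), free (1, 3)); after release of (1, 1) the pool is (2, 4)
  run task-8 (needs (1, 4), free (2, 4)); after release of (1, 0) the pool is (3, 4)
  task-4 cannot run: need (0, 6) vs free (3, 4) (insufficient r2)
  task-3 cannot run: need (1, 5) vs free (3, 4) (insufficient r2)
  task-6 cannot run: need (2, 5) vs free (3, 4) (insufficient r2)
Post-grant, the permanently blocked set is task-4, task-3 and task-6.


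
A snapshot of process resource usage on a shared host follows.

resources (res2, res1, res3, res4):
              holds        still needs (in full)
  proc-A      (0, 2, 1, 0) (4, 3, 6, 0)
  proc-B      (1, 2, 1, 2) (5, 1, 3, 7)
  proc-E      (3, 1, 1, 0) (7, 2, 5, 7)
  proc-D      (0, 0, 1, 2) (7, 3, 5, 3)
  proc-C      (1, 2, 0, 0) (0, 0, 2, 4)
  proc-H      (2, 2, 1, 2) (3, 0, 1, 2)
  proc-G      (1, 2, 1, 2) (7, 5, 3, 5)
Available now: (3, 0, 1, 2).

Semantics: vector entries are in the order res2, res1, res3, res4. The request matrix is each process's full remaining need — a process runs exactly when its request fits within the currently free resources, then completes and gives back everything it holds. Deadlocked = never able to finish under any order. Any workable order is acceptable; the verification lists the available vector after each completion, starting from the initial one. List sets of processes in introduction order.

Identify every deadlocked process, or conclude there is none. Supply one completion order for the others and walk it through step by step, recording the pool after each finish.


Deadlocked: proc-A, proc-B, proc-E, proc-D and proc-G.
Key observation: the pool after proc-H, proc-C is (6, 4, 2, 4); every surviving request exceeds it in res3, so progress ends there.
The rest can finish in the order proc-H, proc-C. Verifying each step:
  pool = (3, 0, 1, 2)
  run proc-H (needs (3, 0, 1, 2), free (3, 0, 1, 2)); after release of (2, 2, 1, 2) the pool is (5, 2, 2, 4)
  run proc-C (needs (0, 0, 2, 4), free (5, 2, 2, 4)); after release of (1, 2, 0, 0) the pool is (6, 4, 2, 4)
The stuck group stays short no matter what:
  proc-A still needs (4, 3, 6, 0) but only (6, 4, 2, 4) is free — short on res3
  proc-B still needs (5, 1, 3, 7) but only (6, 4, 2, 4) is free — short on res3 and res4
  proc-E still needs (7, 2, 5, 7) but only (6, 4, 2, 4) is free — short on res2, res3 and res4
  proc-D still needs (7, 3, 5, 3) but only (6, 4, 2, 4) is free — short on res2 and res3
  proc-G still needs (7, 5, 3, 5) but only (6, 4, 2, 4) is free — short on res2, res1, res3 and res4


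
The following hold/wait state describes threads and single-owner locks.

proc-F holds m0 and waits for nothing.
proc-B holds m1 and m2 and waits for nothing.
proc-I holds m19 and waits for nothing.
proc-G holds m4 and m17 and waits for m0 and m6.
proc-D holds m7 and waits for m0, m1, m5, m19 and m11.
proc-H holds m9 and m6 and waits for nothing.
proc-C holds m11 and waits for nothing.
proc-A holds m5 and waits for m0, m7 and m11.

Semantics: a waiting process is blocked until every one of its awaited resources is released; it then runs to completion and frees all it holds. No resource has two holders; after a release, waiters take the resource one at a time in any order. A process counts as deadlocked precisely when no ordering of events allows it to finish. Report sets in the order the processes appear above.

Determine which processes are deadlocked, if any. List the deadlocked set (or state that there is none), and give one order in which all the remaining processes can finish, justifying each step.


Deadlocked set: proc-D and proc-A.
Key observation: the wait chain closes on itself along proc-D -> proc-A -> proc-D; no other process is dragged down with it.
The rest can finish in the order proc-F, proc-B, proc-C, proc-H, proc-G, proc-I.
Step-by-step check:
  proc-F waits on nothing -> runs at once and releases m0
  proc-B waits on nothing -> runs at once and releases m1 and m2
  proc-C waits on nothing -> runs at once and releases m11
  proc-H waits on nothing -> runs at once and releases m9 and m6
  run proc-G (all its waits — m0 and m6 — are resolved); releases m4 and m17
  proc-I waits on nothing -> runs at once and releases m19


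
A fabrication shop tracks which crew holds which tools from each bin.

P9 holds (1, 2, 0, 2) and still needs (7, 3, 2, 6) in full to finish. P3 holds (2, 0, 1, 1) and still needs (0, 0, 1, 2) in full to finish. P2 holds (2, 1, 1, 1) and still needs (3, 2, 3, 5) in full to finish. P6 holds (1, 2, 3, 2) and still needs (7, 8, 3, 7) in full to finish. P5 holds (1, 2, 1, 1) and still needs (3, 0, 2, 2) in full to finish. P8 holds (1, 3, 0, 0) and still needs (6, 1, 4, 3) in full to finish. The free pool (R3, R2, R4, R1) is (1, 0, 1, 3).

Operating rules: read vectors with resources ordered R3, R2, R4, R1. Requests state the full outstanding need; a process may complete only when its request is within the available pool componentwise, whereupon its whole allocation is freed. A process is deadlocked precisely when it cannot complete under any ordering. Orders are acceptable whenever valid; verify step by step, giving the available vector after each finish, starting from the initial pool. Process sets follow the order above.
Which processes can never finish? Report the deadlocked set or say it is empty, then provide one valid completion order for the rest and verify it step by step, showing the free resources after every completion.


The deadlocked set is empty.
Key observation: the pool covers P3 at once, and every later process fits after earlier releases.
A valid finishing order for the others: P3, P5, P2, P8, P9, P6. Walking it through:
  pool = (1, 0, 1, 3)
  P3 needs (0, 0, 1, 2) <= (1, 0, 1, 3) -> finishes; pool += (2, 0, 1, 1) = (3, 0, 2, 4)
  P5 needs (3, 0, 2, 2) <= (3, 0, 2, 4) -> finishes; pool += (1, 2, 1, 1) = (4, 2, 3, 5)
  P2 needs (3, 2, 3, 5) <= (4, 2, 3, 5) -> finishes; pool += (2, 1, 1, 1) = (6, 3, 4, 6)
  P8 needs (6, 1, 4, 3) <= (6, 3, 4, 6) -> finishes; pool += (1, 3, 0, 0) = (7, 6, 4, 6)
  P9 needs (7, 3, 2, 6) <= (7, 6, 4, 6) -> finishes; pool += (1, 2, 0, 2) = (8, 8, 4, 8)
  P6 needs (7, 8, 3, 7) <= (8, 8, 4, 8) -> finishes; pool += (1, 2, 3, 2) = (9, 10, 7, 10)


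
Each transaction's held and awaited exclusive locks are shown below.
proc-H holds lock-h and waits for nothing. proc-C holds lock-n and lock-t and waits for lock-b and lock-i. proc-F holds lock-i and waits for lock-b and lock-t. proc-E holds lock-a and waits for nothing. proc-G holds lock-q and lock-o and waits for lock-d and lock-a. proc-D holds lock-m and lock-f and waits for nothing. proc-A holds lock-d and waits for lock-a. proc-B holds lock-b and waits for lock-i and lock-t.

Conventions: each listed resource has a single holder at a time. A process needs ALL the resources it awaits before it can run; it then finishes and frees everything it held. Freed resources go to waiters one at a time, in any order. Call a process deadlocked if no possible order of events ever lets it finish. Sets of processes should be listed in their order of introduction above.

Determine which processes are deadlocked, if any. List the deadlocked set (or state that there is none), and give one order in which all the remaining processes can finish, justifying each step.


Deadlocked: proc-C, proc-F and proc-B.
Key observation: nobody on the ring proc-C -> proc-F -> proc-C can start until another member finishes, which never happens; proc-B is caught in further circular waits.
A valid finishing order for the others: proc-E, proc-H, proc-A, proc-D, proc-G.
Verifying each step:
  proc-E waits on nothing -> runs at once and releases lock-a
  proc-H waits on nothing -> runs at once and releases lock-h
  proc-A waits on lock-a — all released -> runs and releases lock-d
  proc-D waits on nothing -> runs at once and releases lock-m and lock-f
  proc-G waits on lock-d and lock-a — all released -> runs and releases lock-q and lock-o
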